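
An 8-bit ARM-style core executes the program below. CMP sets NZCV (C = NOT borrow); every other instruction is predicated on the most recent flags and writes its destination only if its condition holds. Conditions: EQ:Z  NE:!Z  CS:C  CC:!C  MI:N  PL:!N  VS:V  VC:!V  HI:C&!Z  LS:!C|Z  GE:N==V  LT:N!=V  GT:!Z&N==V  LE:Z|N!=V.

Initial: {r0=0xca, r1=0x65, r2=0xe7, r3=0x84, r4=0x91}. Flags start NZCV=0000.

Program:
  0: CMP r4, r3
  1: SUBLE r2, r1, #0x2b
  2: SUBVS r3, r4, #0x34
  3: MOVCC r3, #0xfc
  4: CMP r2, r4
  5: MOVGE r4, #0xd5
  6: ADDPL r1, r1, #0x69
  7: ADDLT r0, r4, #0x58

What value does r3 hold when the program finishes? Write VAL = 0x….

0: ✓ CMP  NZCV=0010
1: · SUBLE
2: · SUBVS
3: · MOVCC
4: ✓ CMP  NZCV=0010
5: ✓ MOVGE  r4←0xd5
6: ✓ ADDPL  r1←0xce
7: · ADDLT

VAL = 0x84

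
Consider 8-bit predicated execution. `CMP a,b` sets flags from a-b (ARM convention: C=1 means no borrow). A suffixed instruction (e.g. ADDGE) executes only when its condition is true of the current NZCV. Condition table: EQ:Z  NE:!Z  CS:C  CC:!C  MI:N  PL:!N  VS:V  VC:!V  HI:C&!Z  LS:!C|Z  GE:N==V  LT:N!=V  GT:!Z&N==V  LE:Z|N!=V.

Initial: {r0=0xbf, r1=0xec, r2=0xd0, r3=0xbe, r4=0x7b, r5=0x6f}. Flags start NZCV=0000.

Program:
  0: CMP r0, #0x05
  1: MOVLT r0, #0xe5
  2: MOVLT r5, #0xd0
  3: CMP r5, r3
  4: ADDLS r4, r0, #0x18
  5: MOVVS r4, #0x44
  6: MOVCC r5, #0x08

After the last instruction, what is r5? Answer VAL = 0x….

VAL = 0xd0

[0] flags=1010 → (cmp)
[1] flags=1010 LT?T → r0=0xe5
[2] flags=1010 LT?T → r5=0xd0
[3] flags=0010 → (cmp)
[4] flags=0010 LS?F → skip
[5] flags=0010 VS?F → skip
[6] flags=0010 CC?F → skip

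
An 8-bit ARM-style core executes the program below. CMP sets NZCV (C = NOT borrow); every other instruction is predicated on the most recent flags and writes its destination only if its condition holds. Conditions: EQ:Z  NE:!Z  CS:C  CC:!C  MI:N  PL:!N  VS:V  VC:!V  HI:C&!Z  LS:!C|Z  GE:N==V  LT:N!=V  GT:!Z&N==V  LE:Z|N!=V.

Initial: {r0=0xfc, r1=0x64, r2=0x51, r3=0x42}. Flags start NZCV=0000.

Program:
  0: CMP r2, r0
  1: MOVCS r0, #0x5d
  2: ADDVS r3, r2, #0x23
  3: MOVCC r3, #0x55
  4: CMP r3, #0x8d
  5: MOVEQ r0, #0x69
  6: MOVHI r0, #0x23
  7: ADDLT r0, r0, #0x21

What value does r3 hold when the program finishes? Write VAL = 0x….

[0] flags=0000 → (cmp)
[1] flags=0000 CS?F → skip
[2] flags=0000 VS?F → skip
[3] flags=0000 CC?T → r3=0x55
[4] flags=1001 → (cmp)
[5] flags=1001 EQ?F → skip
[6] flags=1001 HI?F → skip
[7] flags=1001 LT?F → skip

VAL = 0x55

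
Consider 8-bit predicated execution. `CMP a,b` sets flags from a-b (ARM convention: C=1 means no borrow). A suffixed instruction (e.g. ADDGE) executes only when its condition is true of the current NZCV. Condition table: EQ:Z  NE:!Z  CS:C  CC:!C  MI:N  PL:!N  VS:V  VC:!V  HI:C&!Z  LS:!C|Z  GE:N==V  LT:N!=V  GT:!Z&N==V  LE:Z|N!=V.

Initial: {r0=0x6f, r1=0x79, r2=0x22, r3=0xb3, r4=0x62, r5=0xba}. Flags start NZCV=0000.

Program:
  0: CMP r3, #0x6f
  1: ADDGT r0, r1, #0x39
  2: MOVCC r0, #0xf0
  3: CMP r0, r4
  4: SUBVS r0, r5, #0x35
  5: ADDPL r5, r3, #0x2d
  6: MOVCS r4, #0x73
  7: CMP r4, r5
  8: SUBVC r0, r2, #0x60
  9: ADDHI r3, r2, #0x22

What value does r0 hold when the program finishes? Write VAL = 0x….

0: ✓ CMP  NZCV=0011
1: · ADDGT
2: · MOVCC
3: ✓ CMP  NZCV=0010
4: · SUBVS
5: ✓ ADDPL  r5←0xe0
6: ✓ MOVCS  r4←0x73
7: ✓ CMP  NZCV=1001
8: · SUBVC
9: · ADDHI

VAL = 0x6f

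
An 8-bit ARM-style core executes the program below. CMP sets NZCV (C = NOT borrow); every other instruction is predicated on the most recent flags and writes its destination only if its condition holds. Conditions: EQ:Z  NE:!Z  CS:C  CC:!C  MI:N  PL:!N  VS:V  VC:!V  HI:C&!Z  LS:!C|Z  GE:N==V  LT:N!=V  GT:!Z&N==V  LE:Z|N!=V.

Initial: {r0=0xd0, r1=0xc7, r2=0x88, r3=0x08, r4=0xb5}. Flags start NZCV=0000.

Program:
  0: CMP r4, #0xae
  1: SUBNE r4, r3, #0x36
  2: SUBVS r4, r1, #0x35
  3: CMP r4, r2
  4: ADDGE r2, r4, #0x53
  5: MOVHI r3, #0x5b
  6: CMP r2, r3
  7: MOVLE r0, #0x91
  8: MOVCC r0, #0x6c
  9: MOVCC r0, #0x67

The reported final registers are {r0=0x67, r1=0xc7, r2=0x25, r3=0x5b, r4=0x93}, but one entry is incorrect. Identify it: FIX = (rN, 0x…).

FIX = (r4, 0xd2)

0: ✓ CMP  NZCV=0010
1: ✓ SUBNE  r4←0xd2
2: · SUBVS
3: ✓ CMP  NZCV=0010
4: ✓ ADDGE  r2←0x25
5: ✓ MOVHI  r3←0x5b
6: ✓ CMP  NZCV=1000
7: ✓ MOVLE  r0←0x91
8: ✓ MOVCC  r0←0x6c
9: ✓ MOVCC  r0←0x67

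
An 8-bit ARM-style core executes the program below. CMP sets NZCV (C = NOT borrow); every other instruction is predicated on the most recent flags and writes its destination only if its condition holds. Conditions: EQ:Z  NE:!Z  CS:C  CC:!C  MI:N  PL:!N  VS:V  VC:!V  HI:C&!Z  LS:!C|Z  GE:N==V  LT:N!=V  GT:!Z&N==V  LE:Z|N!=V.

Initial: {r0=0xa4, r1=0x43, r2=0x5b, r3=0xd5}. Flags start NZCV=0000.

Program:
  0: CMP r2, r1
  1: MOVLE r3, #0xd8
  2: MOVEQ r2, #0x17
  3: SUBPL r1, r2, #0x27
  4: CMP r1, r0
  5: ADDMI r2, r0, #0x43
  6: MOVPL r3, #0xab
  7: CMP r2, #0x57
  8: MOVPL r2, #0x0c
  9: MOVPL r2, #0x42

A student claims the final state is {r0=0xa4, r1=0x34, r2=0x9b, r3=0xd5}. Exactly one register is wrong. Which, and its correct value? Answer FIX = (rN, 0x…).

[0] flags=0010 → (cmp)
[1] flags=0010 LE?F → skip
[2] flags=0010 EQ?F → skip
[3] flags=0010 PL?T → r1=0x34
[4] flags=1001 → (cmp)
[5] flags=1001 MI?T → r2=0xe7
[6] flags=1001 PL?F → skip
[7] flags=1010 → (cmp)
[8] flags=1010 PL?F → skip
[9] flags=1010 PL?F → skip

FIX = (r2, 0xe7)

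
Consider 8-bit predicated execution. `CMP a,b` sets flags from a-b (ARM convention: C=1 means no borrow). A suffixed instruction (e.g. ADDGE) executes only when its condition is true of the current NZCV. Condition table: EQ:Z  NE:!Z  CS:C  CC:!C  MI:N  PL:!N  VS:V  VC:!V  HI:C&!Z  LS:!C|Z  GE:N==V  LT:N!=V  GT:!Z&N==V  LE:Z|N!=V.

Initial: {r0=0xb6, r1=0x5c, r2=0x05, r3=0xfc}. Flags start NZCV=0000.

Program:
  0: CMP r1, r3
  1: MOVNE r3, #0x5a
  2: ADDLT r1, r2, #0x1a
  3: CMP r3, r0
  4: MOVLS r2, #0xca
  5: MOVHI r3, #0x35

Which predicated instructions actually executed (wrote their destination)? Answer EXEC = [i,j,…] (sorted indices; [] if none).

[0] flags=0000 → (cmp)
[1] flags=0000 NE?T → r3=0x5a
[2] flags=0000 LT?F → skip
[3] flags=1001 → (cmp)
[4] flags=1001 LS?T → r2=0xca
[5] flags=1001 HI?F → skip

EXEC = [1,4]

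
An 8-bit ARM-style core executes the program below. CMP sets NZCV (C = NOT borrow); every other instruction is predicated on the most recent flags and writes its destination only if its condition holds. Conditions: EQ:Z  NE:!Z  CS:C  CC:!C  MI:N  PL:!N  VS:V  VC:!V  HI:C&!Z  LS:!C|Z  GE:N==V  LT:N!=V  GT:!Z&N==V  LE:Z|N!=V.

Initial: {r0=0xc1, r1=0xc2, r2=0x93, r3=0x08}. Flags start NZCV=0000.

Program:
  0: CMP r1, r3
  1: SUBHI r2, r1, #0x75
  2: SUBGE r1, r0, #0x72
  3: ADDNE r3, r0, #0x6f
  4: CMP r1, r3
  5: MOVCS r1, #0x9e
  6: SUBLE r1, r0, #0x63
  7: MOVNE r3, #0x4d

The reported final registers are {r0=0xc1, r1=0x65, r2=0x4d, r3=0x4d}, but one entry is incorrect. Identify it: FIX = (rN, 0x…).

0: ✓ CMP  NZCV=1010
1: ✓ SUBHI  r2←0x4d
2: · SUBGE
3: ✓ ADDNE  r3←0x30
4: ✓ CMP  NZCV=1010
5: ✓ MOVCS  r1←0x9e
6: ✓ SUBLE  r1←0x5e
7: ✓ MOVNE  r3←0x4d

FIX = (r1, 0x5e)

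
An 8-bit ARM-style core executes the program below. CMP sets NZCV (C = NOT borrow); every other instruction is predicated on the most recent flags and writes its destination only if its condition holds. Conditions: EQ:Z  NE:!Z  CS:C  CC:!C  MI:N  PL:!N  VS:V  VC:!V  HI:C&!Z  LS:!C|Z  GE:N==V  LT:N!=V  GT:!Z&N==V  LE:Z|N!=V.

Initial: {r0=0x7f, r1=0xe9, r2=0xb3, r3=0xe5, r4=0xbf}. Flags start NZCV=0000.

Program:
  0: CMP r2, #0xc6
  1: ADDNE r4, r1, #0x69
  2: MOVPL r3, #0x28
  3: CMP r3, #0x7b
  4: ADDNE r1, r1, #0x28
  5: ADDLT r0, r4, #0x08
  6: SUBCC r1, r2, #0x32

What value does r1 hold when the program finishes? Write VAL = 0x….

VAL = 0x11

[0] flags=1000 → (cmp)
[1] flags=1000 NE?T → r4=0x52
[2] flags=1000 PL?F → skip
[3] flags=0011 → (cmp)
[4] flags=0011 NE?T → r1=0x11
[5] flags=0011 LT?T → r0=0x5a
[6] flags=0011 CC?F → skip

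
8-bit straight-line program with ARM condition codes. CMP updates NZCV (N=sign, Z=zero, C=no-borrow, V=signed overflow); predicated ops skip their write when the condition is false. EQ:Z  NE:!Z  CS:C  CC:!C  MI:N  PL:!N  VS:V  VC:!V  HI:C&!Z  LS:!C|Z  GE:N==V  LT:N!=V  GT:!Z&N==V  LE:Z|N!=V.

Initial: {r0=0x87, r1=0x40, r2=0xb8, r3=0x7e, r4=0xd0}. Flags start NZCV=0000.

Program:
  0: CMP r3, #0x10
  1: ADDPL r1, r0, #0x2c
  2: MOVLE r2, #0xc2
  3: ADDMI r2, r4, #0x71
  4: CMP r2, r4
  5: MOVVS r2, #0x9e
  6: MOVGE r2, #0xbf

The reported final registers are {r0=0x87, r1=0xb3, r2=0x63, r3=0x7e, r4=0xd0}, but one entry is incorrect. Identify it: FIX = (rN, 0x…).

FIX = (r2, 0xb8)

0: ✓ CMP  NZCV=0010
1: ✓ ADDPL  r1←0xb3
2: · MOVLE
3: · ADDMI
4: ✓ CMP  NZCV=1000
5: · MOVVS
6: · MOVGE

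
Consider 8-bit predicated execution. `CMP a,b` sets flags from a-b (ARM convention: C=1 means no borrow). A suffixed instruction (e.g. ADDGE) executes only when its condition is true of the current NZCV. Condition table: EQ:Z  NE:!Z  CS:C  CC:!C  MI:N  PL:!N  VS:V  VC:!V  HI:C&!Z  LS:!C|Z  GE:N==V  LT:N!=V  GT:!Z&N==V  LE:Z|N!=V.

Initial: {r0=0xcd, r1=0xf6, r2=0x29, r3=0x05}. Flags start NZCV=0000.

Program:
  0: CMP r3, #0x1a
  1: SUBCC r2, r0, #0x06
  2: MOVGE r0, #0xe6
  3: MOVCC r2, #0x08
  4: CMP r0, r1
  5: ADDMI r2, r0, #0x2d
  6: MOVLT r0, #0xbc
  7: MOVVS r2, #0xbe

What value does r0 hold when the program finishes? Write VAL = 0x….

[0] flags=1000 → (cmp)
[1] flags=1000 CC?T → r2=0xc7
[2] flags=1000 GE?F → skip
[3] flags=1000 CC?T → r2=0x08
[4] flags=1000 → (cmp)
[5] flags=1000 MI?T → r2=0xfa
[6] flags=1000 LT?T → r0=0xbc
[7] flags=1000 VS?F → skip

VAL = 0xbc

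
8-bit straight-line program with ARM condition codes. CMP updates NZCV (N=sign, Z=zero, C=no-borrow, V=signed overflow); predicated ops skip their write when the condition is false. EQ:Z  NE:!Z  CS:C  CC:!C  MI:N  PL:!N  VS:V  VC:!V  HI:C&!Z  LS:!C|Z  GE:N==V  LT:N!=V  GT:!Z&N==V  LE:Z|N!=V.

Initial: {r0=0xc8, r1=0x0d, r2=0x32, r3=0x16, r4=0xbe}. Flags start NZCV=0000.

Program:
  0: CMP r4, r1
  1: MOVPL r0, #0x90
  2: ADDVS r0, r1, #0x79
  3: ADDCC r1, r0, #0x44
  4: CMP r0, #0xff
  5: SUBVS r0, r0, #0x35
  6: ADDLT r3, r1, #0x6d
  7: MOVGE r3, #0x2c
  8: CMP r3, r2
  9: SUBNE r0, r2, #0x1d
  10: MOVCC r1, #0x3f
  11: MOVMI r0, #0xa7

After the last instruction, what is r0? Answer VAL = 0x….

[0] flags=1010 → (cmp)
[1] flags=1010 PL?F → skip
[2] flags=1010 VS?F → skip
[3] flags=1010 CC?F → skip
[4] flags=1000 → (cmp)
[5] flags=1000 VS?F → skip
[6] flags=1000 LT?T → r3=0x7a
[7] flags=1000 GE?F → skip
[8] flags=0010 → (cmp)
[9] flags=0010 NE?T → r0=0x15
[10] flags=0010 CC?F → skip
[11] flags=0010 MI?F → skip

VAL = 0x15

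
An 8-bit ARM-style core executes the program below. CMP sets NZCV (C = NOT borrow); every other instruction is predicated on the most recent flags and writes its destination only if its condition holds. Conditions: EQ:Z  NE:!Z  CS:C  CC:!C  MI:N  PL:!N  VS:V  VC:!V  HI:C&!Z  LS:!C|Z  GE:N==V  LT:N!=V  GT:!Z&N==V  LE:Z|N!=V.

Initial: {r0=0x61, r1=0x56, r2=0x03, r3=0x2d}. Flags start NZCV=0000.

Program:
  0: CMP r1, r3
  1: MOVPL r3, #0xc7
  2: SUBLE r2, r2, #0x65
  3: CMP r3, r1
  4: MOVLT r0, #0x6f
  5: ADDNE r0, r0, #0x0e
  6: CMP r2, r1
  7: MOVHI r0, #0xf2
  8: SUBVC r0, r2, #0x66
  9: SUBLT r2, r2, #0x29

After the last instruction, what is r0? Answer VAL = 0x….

VAL = 0x9d

0: ✓ CMP  NZCV=0010
1: ✓ MOVPL  r3←0xc7
2: · SUBLE
3: ✓ CMP  NZCV=0011
4: ✓ MOVLT  r0←0x6f
5: ✓ ADDNE  r0←0x7d
6: ✓ CMP  NZCV=1000
7: · MOVHI
8: ✓ SUBVC  r0←0x9d
9: ✓ SUBLT  r2←0xda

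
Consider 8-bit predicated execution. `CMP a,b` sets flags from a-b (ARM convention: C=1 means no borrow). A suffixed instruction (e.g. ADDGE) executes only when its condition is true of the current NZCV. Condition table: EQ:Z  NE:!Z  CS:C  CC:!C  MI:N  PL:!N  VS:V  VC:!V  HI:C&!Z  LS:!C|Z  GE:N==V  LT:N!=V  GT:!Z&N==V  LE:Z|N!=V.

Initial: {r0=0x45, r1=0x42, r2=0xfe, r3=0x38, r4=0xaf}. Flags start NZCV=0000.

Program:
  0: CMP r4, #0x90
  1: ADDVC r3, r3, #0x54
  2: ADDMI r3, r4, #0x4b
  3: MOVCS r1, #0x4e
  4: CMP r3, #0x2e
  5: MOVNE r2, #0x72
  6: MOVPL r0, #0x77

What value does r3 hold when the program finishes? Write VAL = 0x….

VAL = 0x8c

[0] flags=0010 → (cmp)
[1] flags=0010 VC?T → r3=0x8c
[2] flags=0010 MI?F → skip
[3] flags=0010 CS?T → r1=0x4e
[4] flags=0011 → (cmp)
[5] flags=0011 NE?T → r2=0x72
[6] flags=0011 PL?T → r0=0x77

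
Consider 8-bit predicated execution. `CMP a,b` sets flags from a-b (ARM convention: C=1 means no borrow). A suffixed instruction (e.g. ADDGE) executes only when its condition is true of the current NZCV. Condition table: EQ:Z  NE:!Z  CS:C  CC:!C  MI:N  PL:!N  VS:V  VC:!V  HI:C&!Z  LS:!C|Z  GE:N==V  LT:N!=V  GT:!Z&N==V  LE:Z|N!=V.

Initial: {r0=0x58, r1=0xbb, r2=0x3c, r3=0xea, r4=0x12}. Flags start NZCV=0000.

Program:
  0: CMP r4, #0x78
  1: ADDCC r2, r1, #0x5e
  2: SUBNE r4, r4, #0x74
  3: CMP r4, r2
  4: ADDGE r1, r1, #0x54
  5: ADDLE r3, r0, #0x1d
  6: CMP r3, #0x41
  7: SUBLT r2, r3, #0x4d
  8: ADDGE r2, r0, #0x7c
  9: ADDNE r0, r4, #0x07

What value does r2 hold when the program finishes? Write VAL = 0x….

0: ✓ CMP  NZCV=1000
1: ✓ ADDCC  r2←0x19
2: ✓ SUBNE  r4←0x9e
3: ✓ CMP  NZCV=1010
4: · ADDGE
5: ✓ ADDLE  r3←0x75
6: ✓ CMP  NZCV=0010
7: · SUBLT
8: ✓ ADDGE  r2←0xd4
9: ✓ ADDNE  r0←0xa5

VAL = 0xd4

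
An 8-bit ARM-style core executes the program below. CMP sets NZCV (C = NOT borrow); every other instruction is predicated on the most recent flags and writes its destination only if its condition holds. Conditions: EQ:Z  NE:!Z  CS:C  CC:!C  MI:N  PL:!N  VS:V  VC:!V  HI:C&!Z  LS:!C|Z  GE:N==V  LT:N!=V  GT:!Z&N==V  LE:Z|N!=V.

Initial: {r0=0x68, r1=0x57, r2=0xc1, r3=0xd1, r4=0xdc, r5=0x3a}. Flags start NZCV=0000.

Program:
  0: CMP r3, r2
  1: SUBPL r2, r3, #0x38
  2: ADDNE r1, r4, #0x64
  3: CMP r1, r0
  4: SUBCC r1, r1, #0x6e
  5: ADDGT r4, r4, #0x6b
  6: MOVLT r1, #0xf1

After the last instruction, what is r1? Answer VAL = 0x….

VAL = 0xf1

0: ✓ CMP  NZCV=0010
1: ✓ SUBPL  r2←0x99
2: ✓ ADDNE  r1←0x40
3: ✓ CMP  NZCV=1000
4: ✓ SUBCC  r1←0xd2
5: · ADDGT
6: ✓ MOVLT  r1←0xf1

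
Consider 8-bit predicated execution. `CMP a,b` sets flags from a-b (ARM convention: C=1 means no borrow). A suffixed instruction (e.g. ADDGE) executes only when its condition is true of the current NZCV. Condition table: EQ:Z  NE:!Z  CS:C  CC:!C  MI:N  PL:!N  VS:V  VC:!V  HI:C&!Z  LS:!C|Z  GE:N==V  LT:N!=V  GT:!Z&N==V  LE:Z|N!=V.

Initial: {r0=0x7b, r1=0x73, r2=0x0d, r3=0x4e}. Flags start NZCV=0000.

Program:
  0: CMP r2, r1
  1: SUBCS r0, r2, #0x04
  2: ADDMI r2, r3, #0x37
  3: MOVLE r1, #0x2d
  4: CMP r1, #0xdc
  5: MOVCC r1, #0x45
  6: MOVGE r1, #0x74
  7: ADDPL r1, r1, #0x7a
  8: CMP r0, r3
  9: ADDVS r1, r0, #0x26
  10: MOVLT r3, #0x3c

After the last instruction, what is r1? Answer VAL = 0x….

VAL = 0xee

0: ✓ CMP  NZCV=1000
1: · SUBCS
2: ✓ ADDMI  r2←0x85
3: ✓ MOVLE  r1←0x2d
4: ✓ CMP  NZCV=0000
5: ✓ MOVCC  r1←0x45
6: ✓ MOVGE  r1←0x74
7: ✓ ADDPL  r1←0xee
8: ✓ CMP  NZCV=0010
9: · ADDVS
10: · MOVLT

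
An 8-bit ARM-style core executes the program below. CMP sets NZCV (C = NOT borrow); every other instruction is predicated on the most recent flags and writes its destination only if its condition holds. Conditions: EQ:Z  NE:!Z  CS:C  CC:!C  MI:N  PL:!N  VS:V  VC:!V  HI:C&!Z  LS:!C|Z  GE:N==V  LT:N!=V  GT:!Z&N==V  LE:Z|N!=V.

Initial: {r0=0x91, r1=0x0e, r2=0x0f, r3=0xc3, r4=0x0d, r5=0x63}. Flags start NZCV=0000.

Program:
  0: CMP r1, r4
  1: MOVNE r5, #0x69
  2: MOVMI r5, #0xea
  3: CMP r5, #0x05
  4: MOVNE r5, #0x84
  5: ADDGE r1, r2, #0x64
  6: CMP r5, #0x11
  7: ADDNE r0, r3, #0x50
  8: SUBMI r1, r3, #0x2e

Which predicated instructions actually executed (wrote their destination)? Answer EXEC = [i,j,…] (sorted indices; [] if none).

EXEC = [1,4,5,7]

0: ✓ CMP  NZCV=0010
1: ✓ MOVNE  r5←0x69
2: · MOVMI
3: ✓ CMP  NZCV=0010
4: ✓ MOVNE  r5←0x84
5: ✓ ADDGE  r1←0x73
6: ✓ CMP  NZCV=0011
7: ✓ ADDNE  r0←0x13
8: · SUBMI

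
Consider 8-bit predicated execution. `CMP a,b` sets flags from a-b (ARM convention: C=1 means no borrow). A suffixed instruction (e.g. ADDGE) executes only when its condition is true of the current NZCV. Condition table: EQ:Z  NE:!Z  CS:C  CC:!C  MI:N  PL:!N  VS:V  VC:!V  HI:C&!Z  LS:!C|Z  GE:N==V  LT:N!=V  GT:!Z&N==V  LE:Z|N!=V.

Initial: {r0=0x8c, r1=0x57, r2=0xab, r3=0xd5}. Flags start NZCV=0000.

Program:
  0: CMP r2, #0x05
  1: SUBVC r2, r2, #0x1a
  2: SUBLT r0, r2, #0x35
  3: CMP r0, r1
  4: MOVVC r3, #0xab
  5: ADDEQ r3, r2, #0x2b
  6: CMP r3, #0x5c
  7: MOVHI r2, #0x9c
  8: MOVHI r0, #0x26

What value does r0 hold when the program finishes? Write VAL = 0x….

[0] flags=1010 → (cmp)
[1] flags=1010 VC?T → r2=0x91
[2] flags=1010 LT?T → r0=0x5c
[3] flags=0010 → (cmp)
[4] flags=0010 VC?T → r3=0xab
[5] flags=0010 EQ?F → skip
[6] flags=0011 → (cmp)
[7] flags=0011 HI?T → r2=0x9c
[8] flags=0011 HI?T → r0=0x26

VAL = 0x26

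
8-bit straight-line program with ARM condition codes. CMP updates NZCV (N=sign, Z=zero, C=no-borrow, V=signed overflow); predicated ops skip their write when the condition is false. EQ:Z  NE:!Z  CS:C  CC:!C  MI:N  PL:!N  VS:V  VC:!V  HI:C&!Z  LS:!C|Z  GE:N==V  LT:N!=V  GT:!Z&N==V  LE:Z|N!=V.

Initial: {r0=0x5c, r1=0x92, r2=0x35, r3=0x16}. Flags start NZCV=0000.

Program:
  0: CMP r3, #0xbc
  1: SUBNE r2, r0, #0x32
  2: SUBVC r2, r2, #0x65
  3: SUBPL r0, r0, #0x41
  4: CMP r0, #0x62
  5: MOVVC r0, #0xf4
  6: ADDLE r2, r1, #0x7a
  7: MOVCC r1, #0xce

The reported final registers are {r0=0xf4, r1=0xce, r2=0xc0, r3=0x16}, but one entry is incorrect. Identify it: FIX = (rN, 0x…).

0: ✓ CMP  NZCV=0000
1: ✓ SUBNE  r2←0x2a
2: ✓ SUBVC  r2←0xc5
3: ✓ SUBPL  r0←0x1b
4: ✓ CMP  NZCV=1000
5: ✓ MOVVC  r0←0xf4
6: ✓ ADDLE  r2←0x0c
7: ✓ MOVCC  r1←0xce

FIX = (r2, 0x0c)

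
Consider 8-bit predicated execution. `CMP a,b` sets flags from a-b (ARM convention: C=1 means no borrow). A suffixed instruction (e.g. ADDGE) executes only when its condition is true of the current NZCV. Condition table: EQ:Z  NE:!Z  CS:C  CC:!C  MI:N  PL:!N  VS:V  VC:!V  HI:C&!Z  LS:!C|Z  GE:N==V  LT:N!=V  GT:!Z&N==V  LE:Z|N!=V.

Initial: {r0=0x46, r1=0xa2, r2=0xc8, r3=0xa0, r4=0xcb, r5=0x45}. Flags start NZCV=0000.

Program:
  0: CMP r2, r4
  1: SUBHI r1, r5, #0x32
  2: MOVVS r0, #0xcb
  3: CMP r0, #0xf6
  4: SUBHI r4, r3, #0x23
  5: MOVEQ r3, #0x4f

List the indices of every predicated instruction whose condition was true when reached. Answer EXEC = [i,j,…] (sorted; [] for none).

EXEC = []

0: ✓ CMP  NZCV=1000
1: · SUBHI
2: · MOVVS
3: ✓ CMP  NZCV=0000
4: · SUBHI
5: · MOVEQ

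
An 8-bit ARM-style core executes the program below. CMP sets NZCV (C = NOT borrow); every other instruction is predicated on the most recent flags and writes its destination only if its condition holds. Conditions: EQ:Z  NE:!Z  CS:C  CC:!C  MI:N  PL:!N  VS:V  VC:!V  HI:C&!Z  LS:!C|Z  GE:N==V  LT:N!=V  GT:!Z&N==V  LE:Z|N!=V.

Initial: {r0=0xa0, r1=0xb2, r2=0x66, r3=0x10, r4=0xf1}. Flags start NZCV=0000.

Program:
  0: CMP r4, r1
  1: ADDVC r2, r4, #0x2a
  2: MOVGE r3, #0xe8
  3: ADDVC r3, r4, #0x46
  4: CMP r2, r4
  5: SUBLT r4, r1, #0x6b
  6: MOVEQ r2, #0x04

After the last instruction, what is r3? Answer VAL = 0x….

VAL = 0x37

[0] flags=0010 → (cmp)
[1] flags=0010 VC?T → r2=0x1b
[2] flags=0010 GE?T → r3=0xe8
[3] flags=0010 VC?T → r3=0x37
[4] flags=0000 → (cmp)
[5] flags=0000 LT?F → skip
[6] flags=0000 EQ?F → skip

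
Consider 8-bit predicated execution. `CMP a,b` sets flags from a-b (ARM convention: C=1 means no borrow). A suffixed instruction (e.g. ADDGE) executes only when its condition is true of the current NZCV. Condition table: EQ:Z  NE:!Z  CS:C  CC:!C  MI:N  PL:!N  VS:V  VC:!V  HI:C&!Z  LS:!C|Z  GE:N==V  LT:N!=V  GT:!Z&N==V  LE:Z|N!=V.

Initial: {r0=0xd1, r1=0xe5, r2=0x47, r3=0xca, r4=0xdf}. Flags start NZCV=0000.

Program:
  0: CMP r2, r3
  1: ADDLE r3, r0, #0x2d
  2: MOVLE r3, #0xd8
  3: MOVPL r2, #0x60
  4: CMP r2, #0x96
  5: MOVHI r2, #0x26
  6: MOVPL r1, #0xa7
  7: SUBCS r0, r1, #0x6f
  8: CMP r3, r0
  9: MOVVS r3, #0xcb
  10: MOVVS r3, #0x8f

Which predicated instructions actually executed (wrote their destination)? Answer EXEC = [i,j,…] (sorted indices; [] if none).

EXEC = [3]

0: ✓ CMP  NZCV=0000
1: · ADDLE
2: · MOVLE
3: ✓ MOVPL  r2←0x60
4: ✓ CMP  NZCV=1001
5: · MOVHI
6: · MOVPL
7: · SUBCS
8: ✓ CMP  NZCV=1000
9: · MOVVS
10: · MOVVS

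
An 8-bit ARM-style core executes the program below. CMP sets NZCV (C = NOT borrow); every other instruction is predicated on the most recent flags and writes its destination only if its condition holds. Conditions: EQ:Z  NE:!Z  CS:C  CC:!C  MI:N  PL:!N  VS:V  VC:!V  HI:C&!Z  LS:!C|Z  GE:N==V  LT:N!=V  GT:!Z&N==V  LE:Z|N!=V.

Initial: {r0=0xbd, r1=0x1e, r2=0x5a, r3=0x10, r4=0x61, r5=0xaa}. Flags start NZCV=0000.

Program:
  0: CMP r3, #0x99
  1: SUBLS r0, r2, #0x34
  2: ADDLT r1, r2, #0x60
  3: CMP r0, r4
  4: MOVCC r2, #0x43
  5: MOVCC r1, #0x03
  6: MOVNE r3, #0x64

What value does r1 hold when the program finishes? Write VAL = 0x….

[0] flags=0000 → (cmp)
[1] flags=0000 LS?T → r0=0x26
[2] flags=0000 LT?F → skip
[3] flags=1000 → (cmp)
[4] flags=1000 CC?T → r2=0x43
[5] flags=1000 CC?T → r1=0x03
[6] flags=1000 NE?T → r3=0x64

VAL = 0x03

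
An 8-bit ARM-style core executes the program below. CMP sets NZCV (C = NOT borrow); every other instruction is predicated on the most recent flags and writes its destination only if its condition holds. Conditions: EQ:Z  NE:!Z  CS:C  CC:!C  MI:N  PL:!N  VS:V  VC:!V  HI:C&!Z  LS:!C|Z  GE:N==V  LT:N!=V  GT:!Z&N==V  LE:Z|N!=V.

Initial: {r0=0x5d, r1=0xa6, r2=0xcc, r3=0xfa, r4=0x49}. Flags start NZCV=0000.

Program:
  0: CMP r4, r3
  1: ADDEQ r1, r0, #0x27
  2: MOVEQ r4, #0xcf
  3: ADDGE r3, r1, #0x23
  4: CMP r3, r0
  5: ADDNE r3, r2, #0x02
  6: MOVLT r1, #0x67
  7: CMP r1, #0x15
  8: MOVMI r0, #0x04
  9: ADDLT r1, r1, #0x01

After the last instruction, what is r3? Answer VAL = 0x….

VAL = 0xce

0: ✓ CMP  NZCV=0000
1: · ADDEQ
2: · MOVEQ
3: ✓ ADDGE  r3←0xc9
4: ✓ CMP  NZCV=0011
5: ✓ ADDNE  r3←0xce
6: ✓ MOVLT  r1←0x67
7: ✓ CMP  NZCV=0010
8: · MOVMI
9: · ADDLT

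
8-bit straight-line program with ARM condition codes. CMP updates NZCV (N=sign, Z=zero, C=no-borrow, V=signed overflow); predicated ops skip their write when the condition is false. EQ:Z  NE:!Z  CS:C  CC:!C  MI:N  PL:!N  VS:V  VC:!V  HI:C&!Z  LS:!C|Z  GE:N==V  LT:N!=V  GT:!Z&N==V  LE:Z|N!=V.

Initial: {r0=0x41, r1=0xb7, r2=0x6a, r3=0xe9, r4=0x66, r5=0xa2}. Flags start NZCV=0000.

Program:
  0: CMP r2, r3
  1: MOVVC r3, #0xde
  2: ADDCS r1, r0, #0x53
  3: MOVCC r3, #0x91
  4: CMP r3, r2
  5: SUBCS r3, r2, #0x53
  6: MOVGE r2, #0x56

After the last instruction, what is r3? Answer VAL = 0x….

0: ✓ CMP  NZCV=1001
1: · MOVVC
2: · ADDCS
3: ✓ MOVCC  r3←0x91
4: ✓ CMP  NZCV=0011
5: ✓ SUBCS  r3←0x17
6: · MOVGE

VAL = 0x17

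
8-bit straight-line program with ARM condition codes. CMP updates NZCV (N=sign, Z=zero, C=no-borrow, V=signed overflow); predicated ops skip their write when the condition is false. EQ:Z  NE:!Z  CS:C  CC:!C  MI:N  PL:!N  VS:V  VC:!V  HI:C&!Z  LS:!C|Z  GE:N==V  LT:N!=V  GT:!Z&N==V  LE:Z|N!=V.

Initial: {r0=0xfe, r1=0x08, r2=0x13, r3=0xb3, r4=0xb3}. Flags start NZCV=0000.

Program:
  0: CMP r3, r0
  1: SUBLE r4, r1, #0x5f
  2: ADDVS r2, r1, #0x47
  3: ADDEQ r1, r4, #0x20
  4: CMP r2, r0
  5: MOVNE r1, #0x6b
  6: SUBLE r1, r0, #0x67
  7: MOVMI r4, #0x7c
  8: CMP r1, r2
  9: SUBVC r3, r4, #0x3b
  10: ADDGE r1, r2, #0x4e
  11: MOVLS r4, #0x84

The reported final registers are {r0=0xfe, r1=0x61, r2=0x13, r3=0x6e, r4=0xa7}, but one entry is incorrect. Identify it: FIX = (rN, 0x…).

FIX = (r4, 0xa9)

[0] flags=1000 → (cmp)
[1] flags=1000 LE?T → r4=0xa9
[2] flags=1000 VS?F → skip
[3] flags=1000 EQ?F → skip
[4] flags=0000 → (cmp)
[5] flags=0000 NE?T → r1=0x6b
[6] flags=0000 LE?F → skip
[7] flags=0000 MI?F → skip
[8] flags=0010 → (cmp)
[9] flags=0010 VC?T → r3=0x6e
[10] flags=0010 GE?T → r1=0x61
[11] flags=0010 LS?F → skip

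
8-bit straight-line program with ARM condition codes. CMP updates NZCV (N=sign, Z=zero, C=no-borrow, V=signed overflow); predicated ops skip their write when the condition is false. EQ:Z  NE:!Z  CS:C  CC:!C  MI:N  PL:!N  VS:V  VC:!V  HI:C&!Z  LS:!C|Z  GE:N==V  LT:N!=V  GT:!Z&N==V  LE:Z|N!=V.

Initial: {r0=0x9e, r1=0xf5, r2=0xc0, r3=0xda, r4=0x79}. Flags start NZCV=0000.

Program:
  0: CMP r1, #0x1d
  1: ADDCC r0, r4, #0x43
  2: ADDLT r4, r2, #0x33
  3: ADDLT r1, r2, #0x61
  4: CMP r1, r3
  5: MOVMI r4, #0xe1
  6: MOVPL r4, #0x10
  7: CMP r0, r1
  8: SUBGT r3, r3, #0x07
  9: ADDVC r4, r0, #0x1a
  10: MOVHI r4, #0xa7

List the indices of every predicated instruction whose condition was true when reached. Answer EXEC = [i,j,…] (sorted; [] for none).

EXEC = [2,3,6,10]

[0] flags=1010 → (cmp)
[1] flags=1010 CC?F → skip
[2] flags=1010 LT?T → r4=0xf3
[3] flags=1010 LT?T → r1=0x21
[4] flags=0000 → (cmp)
[5] flags=0000 MI?F → skip
[6] flags=0000 PL?T → r4=0x10
[7] flags=0011 → (cmp)
[8] flags=0011 GT?F → skip
[9] flags=0011 VC?F → skip
[10] flags=0011 HI?T → r4=0xa7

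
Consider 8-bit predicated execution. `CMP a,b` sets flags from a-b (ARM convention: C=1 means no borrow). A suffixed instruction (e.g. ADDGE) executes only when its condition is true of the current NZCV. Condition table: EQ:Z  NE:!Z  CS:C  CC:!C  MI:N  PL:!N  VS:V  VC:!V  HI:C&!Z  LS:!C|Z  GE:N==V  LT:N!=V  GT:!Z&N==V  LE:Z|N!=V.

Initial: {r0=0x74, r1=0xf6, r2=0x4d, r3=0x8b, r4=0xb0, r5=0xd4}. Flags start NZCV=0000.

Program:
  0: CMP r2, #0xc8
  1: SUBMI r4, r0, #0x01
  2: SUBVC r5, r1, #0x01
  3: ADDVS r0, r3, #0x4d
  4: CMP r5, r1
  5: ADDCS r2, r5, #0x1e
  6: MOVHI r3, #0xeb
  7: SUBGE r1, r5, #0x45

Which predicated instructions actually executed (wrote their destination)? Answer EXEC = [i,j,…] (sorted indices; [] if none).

0: ✓ CMP  NZCV=1001
1: ✓ SUBMI  r4←0x73
2: · SUBVC
3: ✓ ADDVS  r0←0xd8
4: ✓ CMP  NZCV=1000
5: · ADDCS
6: · MOVHI
7: · SUBGE

EXEC = [1,3]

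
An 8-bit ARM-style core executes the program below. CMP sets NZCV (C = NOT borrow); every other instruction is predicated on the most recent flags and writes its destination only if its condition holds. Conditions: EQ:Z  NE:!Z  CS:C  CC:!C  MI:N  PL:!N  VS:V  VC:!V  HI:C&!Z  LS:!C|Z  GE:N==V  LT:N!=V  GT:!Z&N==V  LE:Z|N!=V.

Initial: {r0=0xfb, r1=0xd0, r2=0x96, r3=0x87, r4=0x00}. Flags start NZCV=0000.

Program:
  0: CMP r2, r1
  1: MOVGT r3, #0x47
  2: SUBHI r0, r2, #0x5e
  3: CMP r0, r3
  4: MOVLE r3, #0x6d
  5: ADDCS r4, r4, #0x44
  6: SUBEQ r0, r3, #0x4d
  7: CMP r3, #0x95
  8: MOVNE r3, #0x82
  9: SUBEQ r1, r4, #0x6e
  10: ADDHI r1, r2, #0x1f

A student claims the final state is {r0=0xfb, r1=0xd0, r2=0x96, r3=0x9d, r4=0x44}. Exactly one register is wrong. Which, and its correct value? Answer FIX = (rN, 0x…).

FIX = (r3, 0x82)

[0] flags=1000 → (cmp)
[1] flags=1000 GT?F → skip
[2] flags=1000 HI?F → skip
[3] flags=0010 → (cmp)
[4] flags=0010 LE?F → skip
[5] flags=0010 CS?T → r4=0x44
[6] flags=0010 EQ?F → skip
[7] flags=1000 → (cmp)
[8] flags=1000 NE?T → r3=0x82
[9] flags=1000 EQ?F → skip
[10] flags=1000 HI?F → skip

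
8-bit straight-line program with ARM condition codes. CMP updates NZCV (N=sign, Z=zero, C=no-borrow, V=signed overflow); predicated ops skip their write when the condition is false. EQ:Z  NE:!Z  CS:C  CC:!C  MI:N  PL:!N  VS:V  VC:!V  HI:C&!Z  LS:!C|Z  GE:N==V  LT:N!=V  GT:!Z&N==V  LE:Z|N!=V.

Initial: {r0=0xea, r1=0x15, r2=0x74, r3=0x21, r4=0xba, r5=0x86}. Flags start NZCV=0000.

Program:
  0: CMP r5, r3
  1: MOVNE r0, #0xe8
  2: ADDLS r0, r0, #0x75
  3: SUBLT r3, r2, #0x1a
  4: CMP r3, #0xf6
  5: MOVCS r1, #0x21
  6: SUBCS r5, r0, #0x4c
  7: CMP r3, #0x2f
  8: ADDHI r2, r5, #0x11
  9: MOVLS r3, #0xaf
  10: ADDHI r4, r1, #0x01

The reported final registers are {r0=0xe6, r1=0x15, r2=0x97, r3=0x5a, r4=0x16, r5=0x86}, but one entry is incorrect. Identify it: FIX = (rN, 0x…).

[0] flags=0011 → (cmp)
[1] flags=0011 NE?T → r0=0xe8
[2] flags=0011 LS?F → skip
[3] flags=0011 LT?T → r3=0x5a
[4] flags=0000 → (cmp)
[5] flags=0000 CS?F → skip
[6] flags=0000 CS?F → skip
[7] flags=0010 → (cmp)
[8] flags=0010 HI?T → r2=0x97
[9] flags=0010 LS?F → skip
[10] flags=0010 HI?T → r4=0x16

FIX = (r0, 0xe8)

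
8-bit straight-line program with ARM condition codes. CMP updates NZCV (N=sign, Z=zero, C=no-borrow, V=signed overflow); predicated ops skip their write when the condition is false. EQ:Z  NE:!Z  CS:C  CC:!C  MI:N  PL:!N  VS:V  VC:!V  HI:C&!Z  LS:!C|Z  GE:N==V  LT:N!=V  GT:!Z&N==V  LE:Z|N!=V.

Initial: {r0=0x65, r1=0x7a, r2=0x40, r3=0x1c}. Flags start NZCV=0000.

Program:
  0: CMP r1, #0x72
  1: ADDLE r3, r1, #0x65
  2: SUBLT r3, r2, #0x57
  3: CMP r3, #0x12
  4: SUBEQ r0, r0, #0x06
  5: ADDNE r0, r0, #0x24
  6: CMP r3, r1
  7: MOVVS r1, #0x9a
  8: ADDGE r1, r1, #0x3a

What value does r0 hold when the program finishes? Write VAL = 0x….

VAL = 0x89

[0] flags=0010 → (cmp)
[1] flags=0010 LE?F → skip
[2] flags=0010 LT?F → skip
[3] flags=0010 → (cmp)
[4] flags=0010 EQ?F → skip
[5] flags=0010 NE?T → r0=0x89
[6] flags=1000 → (cmp)
[7] flags=1000 VS?F → skip
[8] flags=1000 GE?F → skip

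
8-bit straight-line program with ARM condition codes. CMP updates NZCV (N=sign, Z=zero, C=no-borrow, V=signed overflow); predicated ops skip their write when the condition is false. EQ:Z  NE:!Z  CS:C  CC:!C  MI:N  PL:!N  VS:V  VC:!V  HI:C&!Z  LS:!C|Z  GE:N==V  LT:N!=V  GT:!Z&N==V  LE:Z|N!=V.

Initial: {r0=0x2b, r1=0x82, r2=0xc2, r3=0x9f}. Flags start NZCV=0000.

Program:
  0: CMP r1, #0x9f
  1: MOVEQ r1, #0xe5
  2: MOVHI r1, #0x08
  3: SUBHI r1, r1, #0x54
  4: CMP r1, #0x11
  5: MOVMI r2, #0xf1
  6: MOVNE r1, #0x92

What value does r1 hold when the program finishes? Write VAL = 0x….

[0] flags=1000 → (cmp)
[1] flags=1000 EQ?F → skip
[2] flags=1000 HI?F → skip
[3] flags=1000 HI?F → skip
[4] flags=0011 → (cmp)
[5] flags=0011 MI?F → skip
[6] flags=0011 NE?T → r1=0x92

VAL = 0x92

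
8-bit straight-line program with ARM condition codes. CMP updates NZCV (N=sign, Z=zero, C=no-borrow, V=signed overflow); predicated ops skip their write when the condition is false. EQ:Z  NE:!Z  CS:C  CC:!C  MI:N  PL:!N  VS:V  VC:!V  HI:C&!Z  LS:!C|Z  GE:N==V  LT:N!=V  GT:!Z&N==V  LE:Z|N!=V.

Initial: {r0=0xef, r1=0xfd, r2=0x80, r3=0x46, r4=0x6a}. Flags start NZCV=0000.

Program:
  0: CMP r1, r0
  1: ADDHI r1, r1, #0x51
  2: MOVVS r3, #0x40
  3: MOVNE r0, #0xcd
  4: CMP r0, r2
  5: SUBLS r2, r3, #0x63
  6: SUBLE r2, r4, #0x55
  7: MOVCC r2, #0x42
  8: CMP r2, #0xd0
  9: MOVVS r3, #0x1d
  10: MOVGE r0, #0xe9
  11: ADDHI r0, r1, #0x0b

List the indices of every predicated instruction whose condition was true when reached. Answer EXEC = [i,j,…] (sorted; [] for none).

EXEC = [1,3]

0: ✓ CMP  NZCV=0010
1: ✓ ADDHI  r1←0x4e
2: · MOVVS
3: ✓ MOVNE  r0←0xcd
4: ✓ CMP  NZCV=0010
5: · SUBLS
6: · SUBLE
7: · MOVCC
8: ✓ CMP  NZCV=1000
9: · MOVVS
10: · MOVGE
11: · ADDHI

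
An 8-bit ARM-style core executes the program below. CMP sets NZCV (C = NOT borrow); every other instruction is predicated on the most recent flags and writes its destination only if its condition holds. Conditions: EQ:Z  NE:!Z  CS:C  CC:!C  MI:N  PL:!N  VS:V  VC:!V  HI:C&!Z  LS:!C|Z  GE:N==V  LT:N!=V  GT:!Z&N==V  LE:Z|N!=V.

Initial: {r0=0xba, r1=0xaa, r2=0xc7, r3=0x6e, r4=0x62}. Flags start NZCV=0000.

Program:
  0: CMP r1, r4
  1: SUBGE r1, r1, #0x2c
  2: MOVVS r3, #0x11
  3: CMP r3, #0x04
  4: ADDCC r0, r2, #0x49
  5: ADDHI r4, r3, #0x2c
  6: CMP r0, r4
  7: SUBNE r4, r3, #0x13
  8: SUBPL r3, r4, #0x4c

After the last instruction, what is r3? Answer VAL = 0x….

0: ✓ CMP  NZCV=0011
1: · SUBGE
2: ✓ MOVVS  r3←0x11
3: ✓ CMP  NZCV=0010
4: · ADDCC
5: ✓ ADDHI  r4←0x3d
6: ✓ CMP  NZCV=0011
7: ✓ SUBNE  r4←0xfe
8: ✓ SUBPL  r3←0xb2

VAL = 0xb2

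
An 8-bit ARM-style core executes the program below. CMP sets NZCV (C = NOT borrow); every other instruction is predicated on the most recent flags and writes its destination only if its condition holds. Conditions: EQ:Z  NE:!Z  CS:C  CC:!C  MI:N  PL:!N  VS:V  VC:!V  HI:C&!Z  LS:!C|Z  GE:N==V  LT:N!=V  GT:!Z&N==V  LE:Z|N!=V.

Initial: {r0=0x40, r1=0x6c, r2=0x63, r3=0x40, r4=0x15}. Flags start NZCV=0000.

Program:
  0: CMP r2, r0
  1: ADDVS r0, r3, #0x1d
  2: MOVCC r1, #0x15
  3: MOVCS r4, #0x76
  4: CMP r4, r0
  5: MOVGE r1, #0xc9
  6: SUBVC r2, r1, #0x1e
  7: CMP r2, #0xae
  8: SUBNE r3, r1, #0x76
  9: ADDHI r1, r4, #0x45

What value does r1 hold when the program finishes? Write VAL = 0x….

VAL = 0xc9

0: ✓ CMP  NZCV=0010
1: · ADDVS
2: · MOVCC
3: ✓ MOVCS  r4←0x76
4: ✓ CMP  NZCV=0010
5: ✓ MOVGE  r1←0xc9
6: ✓ SUBVC  r2←0xab
7: ✓ CMP  NZCV=1000
8: ✓ SUBNE  r3←0x53
9: · ADDHI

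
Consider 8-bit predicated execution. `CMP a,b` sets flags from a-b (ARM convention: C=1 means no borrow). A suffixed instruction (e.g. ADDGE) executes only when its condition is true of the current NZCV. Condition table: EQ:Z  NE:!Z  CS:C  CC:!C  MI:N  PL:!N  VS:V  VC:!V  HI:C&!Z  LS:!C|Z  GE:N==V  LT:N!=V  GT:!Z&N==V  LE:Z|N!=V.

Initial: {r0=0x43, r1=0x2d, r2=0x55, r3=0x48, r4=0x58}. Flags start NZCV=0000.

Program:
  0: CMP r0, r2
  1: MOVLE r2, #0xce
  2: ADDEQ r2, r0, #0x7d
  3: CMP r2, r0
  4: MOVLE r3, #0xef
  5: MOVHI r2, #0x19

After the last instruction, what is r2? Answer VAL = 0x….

[0] flags=1000 → (cmp)
[1] flags=1000 LE?T → r2=0xce
[2] flags=1000 EQ?F → skip
[3] flags=1010 → (cmp)
[4] flags=1010 LE?T → r3=0xef
[5] flags=1010 HI?T → r2=0x19

VAL = 0x19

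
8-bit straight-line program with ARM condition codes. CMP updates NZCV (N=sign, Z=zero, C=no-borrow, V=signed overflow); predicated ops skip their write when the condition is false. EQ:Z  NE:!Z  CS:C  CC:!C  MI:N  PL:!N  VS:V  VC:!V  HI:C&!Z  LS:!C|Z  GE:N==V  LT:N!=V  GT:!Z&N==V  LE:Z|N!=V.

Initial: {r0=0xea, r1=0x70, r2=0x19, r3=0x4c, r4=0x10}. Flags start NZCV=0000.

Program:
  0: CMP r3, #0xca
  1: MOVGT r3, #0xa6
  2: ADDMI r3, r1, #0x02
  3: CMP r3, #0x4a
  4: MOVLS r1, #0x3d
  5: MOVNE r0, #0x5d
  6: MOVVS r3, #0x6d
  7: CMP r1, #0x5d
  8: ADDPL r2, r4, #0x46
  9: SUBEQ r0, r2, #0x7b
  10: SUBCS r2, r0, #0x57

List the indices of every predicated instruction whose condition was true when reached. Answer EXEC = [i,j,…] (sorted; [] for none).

EXEC = [1,2,5,8,10]

[0] flags=1001 → (cmp)
[1] flags=1001 GT?T → r3=0xa6
[2] flags=1001 MI?T → r3=0x72
[3] flags=0010 → (cmp)
[4] flags=0010 LS?F → skip
[5] flags=0010 NE?T → r0=0x5d
[6] flags=0010 VS?F → skip
[7] flags=0010 → (cmp)
[8] flags=0010 PL?T → r2=0x56
[9] flags=0010 EQ?F → skip
[10] flags=0010 CS?T → r2=0x06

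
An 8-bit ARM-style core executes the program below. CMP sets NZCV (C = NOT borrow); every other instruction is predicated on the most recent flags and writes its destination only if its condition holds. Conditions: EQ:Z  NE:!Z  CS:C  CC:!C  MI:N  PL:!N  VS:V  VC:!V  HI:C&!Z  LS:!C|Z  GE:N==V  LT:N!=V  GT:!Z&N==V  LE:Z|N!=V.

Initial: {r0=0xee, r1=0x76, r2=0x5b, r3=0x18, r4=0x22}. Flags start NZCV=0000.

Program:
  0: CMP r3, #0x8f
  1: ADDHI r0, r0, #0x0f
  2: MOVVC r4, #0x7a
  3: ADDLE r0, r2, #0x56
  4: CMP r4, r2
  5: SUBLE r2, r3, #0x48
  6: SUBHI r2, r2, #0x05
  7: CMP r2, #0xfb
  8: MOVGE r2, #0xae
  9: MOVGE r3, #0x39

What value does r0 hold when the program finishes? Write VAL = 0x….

VAL = 0xee

0: ✓ CMP  NZCV=1001
1: · ADDHI
2: · MOVVC
3: · ADDLE
4: ✓ CMP  NZCV=1000
5: ✓ SUBLE  r2←0xd0
6: · SUBHI
7: ✓ CMP  NZCV=1000
8: · MOVGE
9: · MOVGE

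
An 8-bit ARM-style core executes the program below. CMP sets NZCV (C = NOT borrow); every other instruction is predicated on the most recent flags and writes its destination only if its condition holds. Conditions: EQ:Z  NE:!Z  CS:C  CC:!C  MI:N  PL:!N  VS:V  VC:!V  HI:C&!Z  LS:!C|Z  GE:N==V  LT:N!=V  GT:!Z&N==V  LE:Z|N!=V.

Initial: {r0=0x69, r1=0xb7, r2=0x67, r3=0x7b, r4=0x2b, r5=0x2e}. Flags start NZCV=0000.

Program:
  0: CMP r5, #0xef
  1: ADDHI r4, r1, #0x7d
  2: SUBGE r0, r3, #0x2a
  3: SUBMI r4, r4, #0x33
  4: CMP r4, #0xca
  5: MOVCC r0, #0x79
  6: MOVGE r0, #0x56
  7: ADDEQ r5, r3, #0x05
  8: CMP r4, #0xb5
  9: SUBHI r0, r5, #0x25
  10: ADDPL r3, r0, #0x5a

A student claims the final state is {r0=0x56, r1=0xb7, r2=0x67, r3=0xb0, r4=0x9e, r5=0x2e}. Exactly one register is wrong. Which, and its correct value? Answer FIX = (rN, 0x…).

0: ✓ CMP  NZCV=0000
1: · ADDHI
2: ✓ SUBGE  r0←0x51
3: · SUBMI
4: ✓ CMP  NZCV=0000
5: ✓ MOVCC  r0←0x79
6: ✓ MOVGE  r0←0x56
7: · ADDEQ
8: ✓ CMP  NZCV=0000
9: · SUBHI
10: ✓ ADDPL  r3←0xb0

FIX = (r4, 0x2b)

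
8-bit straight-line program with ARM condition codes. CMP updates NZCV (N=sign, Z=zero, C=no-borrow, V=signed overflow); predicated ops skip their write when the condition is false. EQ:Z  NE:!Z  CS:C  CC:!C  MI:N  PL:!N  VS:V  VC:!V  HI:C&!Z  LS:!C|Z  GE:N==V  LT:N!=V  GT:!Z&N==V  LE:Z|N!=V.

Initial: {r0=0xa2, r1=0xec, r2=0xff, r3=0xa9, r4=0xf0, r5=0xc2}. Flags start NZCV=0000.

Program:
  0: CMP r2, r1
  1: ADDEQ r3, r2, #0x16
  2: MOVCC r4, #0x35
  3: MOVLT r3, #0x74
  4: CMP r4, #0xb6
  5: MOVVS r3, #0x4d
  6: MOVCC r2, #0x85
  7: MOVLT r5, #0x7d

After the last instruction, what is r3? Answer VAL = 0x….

VAL = 0xa9

[0] flags=0010 → (cmp)
[1] flags=0010 EQ?F → skip
[2] flags=0010 CC?F → skip
[3] flags=0010 LT?F → skip
[4] flags=0010 → (cmp)
[5] flags=0010 VS?F → skip
[6] flags=0010 CC?F → skip
[7] flags=0010 LT?F → skip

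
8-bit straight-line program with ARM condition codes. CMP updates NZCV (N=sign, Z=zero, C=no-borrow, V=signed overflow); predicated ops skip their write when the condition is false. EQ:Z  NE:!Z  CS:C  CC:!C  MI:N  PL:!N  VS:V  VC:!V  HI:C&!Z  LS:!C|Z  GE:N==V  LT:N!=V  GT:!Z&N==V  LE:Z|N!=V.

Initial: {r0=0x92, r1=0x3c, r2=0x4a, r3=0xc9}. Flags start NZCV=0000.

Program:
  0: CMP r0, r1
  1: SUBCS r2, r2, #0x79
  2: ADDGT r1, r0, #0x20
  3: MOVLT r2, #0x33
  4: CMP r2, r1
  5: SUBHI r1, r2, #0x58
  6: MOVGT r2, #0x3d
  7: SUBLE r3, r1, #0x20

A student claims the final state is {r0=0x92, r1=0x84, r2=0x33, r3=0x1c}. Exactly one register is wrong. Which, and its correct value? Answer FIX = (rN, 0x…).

FIX = (r1, 0x3c)

0: ✓ CMP  NZCV=0011
1: ✓ SUBCS  r2←0xd1
2: · ADDGT
3: ✓ MOVLT  r2←0x33
4: ✓ CMP  NZCV=1000
5: · SUBHI
6: · MOVGT
7: ✓ SUBLE  r3←0x1c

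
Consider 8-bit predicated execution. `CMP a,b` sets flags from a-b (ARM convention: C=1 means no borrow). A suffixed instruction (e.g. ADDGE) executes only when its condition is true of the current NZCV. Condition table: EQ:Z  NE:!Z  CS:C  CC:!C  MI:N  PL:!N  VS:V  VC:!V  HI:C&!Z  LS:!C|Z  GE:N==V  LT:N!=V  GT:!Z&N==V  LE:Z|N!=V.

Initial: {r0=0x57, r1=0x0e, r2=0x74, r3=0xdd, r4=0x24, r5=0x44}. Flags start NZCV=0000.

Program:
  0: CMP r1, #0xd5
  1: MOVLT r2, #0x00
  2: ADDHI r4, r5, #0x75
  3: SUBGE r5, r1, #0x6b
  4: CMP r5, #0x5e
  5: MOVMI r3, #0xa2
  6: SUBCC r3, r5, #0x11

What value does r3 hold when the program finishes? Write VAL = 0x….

VAL = 0xdd

[0] flags=0000 → (cmp)
[1] flags=0000 LT?F → skip
[2] flags=0000 HI?F → skip
[3] flags=0000 GE?T → r5=0xa3
[4] flags=0011 → (cmp)
[5] flags=0011 MI?F → skip
[6] flags=0011 CC?F → skip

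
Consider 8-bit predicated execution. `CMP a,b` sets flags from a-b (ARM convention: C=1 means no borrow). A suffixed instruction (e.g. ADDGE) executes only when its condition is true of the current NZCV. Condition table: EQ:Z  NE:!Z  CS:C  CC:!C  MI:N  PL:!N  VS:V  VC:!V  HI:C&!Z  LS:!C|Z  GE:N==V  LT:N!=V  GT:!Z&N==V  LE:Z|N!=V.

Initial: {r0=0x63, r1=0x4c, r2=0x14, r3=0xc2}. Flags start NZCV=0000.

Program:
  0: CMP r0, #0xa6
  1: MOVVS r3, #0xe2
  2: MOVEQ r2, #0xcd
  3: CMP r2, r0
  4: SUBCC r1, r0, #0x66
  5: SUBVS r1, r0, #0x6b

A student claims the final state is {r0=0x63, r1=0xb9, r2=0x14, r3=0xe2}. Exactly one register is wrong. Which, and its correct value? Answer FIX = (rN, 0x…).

0: ✓ CMP  NZCV=1001
1: ✓ MOVVS  r3←0xe2
2: · MOVEQ
3: ✓ CMP  NZCV=1000
4: ✓ SUBCC  r1←0xfd
5: · SUBVS

FIX = (r1, 0xfd)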